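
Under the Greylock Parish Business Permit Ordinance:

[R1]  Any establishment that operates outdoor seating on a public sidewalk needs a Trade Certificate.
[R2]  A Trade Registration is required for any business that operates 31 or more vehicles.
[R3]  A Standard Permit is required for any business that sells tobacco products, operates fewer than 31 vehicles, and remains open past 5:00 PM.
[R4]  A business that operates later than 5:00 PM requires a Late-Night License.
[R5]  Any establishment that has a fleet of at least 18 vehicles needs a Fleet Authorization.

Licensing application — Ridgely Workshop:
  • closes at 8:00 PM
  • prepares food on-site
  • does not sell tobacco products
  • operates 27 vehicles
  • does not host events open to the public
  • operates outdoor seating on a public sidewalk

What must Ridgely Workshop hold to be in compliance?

[R1] operates outdoor seating on a public sidewalk → Trade Certificate required.
[R2] vehicles 27 < 31 → Trade Registration not required.
[R3] does not sell tobacco products; vehicles 27 < 31; closes 8:00 PM, after 5:00 PM → Standard Permit not required.
[R4] closes 8:00 PM, after 5:00 PM → Late-Night License required.
[R5] vehicles 27 ≥ 18 → Fleet Authorization required.

Fleet Authorization, Late-Night License, Trade Certificate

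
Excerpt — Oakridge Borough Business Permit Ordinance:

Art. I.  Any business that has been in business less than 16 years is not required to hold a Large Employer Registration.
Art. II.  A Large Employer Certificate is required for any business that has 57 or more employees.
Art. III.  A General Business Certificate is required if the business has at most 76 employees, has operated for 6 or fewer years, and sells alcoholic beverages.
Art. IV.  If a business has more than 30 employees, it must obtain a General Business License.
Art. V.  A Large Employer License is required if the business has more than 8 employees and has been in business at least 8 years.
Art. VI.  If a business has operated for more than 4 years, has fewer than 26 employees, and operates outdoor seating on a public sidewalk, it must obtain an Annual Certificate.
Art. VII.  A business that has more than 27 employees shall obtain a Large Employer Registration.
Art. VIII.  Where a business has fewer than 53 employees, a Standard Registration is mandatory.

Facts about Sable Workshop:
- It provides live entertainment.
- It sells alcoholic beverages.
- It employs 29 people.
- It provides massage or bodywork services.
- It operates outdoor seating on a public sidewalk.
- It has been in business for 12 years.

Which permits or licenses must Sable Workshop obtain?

Art. I. years in business 12 < 16 → exempt from Large Employer Registration.
Art. II. employees 29 < 57 → Large Employer Certificate not required.
Art. III. employees 29 ≤ 76; years in business 12 > 6; sells alcoholic beverages → General Business Certificate not required.
Art. IV. employees 29 ≤ 30 → General Business License not required.
Art. V. employees 29 > 8; years in business 12 ≥ 8 → Large Employer License required.
Art. VI. years in business 12 > 4; employees 29 ≥ 26; operates outdoor seating on a public sidewalk → Annual Certificate not required.
Art. VII. employees 29 > 27 → Large Employer Registration required.
Art. VIII. employees 29 < 53 → Standard Registration required.

Large Employer License, Standard Registration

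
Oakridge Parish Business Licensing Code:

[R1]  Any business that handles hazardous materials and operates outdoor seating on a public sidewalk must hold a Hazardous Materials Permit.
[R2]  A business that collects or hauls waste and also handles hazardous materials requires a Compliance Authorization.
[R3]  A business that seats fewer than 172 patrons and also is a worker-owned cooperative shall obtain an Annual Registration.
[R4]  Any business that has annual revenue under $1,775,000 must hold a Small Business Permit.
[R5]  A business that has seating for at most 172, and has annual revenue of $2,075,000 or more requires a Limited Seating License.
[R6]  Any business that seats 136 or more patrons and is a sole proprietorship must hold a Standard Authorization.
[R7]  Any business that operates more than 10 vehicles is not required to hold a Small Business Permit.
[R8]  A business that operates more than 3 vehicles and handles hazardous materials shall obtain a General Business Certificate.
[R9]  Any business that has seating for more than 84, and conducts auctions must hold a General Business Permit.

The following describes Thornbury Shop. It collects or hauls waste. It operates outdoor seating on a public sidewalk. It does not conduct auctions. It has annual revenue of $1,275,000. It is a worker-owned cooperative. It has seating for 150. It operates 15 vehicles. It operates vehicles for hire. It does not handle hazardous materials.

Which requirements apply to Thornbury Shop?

[R1] does not handle hazardous materials; operates outdoor seating on a public sidewalk → Hazardous Materials Permit not required.
[R2] collects or hauls waste; does not handle hazardous materials → Compliance Authorization not required.
[R3] seating 150 < 172; is a worker-owned cooperative → Annual Registration required.
[R4] revenue $1,275,000 < $1,775,000 → Small Business Permit required.
[R5] seating 150 ≤ 172; revenue $1,275,000 < $2,075,000 → Limited Seating License not required.
[R6] seating 150 ≥ 136; is a worker-owned cooperative (not: is a sole proprietorship) → Standard Authorization not required.
[R7] vehicles 15 > 10 → exempt from Small Business Permit.
[R8] vehicles 15 > 3; does not handle hazardous materials → General Business Certificate not required.
[R9] seating 150 > 84; does not conduct auctions → General Business Permit not required.

Annual Registration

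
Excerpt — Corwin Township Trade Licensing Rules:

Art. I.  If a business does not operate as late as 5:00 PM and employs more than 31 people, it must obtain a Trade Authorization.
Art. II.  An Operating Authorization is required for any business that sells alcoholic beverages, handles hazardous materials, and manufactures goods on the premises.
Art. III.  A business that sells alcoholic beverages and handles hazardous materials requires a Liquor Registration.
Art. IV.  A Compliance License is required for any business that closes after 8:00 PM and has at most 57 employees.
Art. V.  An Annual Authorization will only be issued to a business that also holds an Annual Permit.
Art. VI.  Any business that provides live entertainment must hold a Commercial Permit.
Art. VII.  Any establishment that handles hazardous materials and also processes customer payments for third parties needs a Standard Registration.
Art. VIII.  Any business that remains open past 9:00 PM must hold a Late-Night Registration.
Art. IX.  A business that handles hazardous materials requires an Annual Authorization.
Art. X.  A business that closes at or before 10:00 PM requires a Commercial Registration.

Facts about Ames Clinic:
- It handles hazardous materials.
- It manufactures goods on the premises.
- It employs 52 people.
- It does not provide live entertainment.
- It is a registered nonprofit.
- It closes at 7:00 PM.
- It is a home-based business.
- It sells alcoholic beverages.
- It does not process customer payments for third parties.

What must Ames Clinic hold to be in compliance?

Art. I. closes 7:00 PM, after 5:00 PM; employees 52 > 31 → Trade Authorization not required.
Art. II. sells alcoholic beverages; handles hazardous materials; manufactures goods on the premises → Operating Authorization required.
Art. III. sells alcoholic beverages; handles hazardous materials → Liquor Registration required.
Art. IV. closes 7:00 PM, at/before 8:00 PM; employees 52 ≤ 57 → Compliance License not required.
Art. V. Annual Authorization is required → Annual Permit also required.
Art. VI. does not provide live entertainment → Commercial Permit not required.
Art. VII. handles hazardous materials; does not process customer payments for third parties → Standard Registration not required.
Art. VIII. closes 7:00 PM, at/before 9:00 PM → Late-Night Registration not required.
Art. IX. handles hazardous materials → Annual Authorization required.
Art. X. closes 7:00 PM, at/before 10:00 PM → Commercial Registration required.

Annual Authorization, Annual Permit, Commercial Registration, Liquor Registration, Operating Authorization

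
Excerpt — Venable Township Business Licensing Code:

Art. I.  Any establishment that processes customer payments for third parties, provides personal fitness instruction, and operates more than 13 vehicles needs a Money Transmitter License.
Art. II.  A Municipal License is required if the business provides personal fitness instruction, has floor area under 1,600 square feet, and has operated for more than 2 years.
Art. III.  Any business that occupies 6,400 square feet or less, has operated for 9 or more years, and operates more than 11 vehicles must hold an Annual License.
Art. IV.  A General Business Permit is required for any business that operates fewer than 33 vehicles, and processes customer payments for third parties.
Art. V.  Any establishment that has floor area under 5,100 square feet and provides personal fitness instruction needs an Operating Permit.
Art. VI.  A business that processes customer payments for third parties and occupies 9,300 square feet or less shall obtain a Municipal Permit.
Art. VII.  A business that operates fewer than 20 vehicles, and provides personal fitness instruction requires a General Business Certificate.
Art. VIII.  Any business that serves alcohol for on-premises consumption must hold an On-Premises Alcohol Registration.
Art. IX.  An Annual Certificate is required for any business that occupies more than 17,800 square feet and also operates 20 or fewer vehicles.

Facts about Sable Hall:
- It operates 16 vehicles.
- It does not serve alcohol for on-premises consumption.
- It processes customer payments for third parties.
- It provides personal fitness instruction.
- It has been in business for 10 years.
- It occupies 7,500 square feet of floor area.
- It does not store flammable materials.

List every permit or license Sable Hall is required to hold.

General Business Certificate, General Business Permit, Money Transmitter License, Municipal Permit

Art. I. processes customer payments for third parties; provides personal fitness instruction; vehicles 16 > 13 → Money Transmitter License required.
Art. II. provides personal fitness instruction; floor area 7,500 square feet ≥ 1,600 square feet; years in business 10 > 2 → Municipal License not required.
Art. III. floor area 7,500 square feet > 6,400 square feet; years in business 10 ≥ 9; vehicles 16 > 11 → Annual License not required.
Art. IV. vehicles 16 < 33; processes customer payments for third parties → General Business Permit required.
Art. V. floor area 7,500 square feet ≥ 5,100 square feet; provides personal fitness instruction → Operating Permit not required.
Art. VI. processes customer payments for third parties; floor area 7,500 square feet ≤ 9,300 square feet → Municipal Permit required.
Art. VII. vehicles 16 < 20; provides personal fitness instruction → General Business Certificate required.
Art. VIII. does not serve alcohol for on-premises consumption → On-Premises Alcohol Registration not required.
Art. IX. floor area 7,500 square feet ≤ 17,800 square feet; vehicles 16 ≤ 20 → Annual Certificate not required.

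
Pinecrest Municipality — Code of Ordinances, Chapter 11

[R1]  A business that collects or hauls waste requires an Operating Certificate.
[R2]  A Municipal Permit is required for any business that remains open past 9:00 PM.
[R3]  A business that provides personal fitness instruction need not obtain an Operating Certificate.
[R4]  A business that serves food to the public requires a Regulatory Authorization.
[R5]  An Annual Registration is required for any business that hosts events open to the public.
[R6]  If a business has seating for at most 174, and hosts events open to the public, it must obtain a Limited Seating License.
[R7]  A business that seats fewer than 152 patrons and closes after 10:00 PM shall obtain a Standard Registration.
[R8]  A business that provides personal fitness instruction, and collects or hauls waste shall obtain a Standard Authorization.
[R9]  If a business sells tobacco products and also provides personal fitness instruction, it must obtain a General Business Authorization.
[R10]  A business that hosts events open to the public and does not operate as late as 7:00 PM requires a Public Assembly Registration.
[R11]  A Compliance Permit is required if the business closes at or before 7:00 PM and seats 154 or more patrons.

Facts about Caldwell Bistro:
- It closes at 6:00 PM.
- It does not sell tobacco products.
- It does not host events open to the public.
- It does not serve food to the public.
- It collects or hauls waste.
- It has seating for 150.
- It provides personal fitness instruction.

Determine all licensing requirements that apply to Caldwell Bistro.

Standard Authorization

[R1] collects or hauls waste → Operating Certificate required.
[R2] closes 6:00 PM, at/before 9:00 PM → Municipal Permit not required.
[R3] provides personal fitness instruction → exempt from Operating Certificate.
[R4] does not serve food to the public → Regulatory Authorization not required.
[R5] does not host events open to the public → Annual Registration not required.
[R6] seating 150 ≤ 174; does not host events open to the public → Limited Seating License not required.
[R7] seating 150 < 152; closes 6:00 PM, at/before 10:00 PM → Standard Registration not required.
[R8] provides personal fitness instruction; collects or hauls waste → Standard Authorization required.
[R9] does not sell tobacco products; provides personal fitness instruction → General Business Authorization not required.
[R10] does not host events open to the public; closes 6:00 PM, at/before 7:00 PM → Public Assembly Registration not required.
[R11] closes 6:00 PM, at/before 7:00 PM; seating 150 < 154 → Compliance Permit not required.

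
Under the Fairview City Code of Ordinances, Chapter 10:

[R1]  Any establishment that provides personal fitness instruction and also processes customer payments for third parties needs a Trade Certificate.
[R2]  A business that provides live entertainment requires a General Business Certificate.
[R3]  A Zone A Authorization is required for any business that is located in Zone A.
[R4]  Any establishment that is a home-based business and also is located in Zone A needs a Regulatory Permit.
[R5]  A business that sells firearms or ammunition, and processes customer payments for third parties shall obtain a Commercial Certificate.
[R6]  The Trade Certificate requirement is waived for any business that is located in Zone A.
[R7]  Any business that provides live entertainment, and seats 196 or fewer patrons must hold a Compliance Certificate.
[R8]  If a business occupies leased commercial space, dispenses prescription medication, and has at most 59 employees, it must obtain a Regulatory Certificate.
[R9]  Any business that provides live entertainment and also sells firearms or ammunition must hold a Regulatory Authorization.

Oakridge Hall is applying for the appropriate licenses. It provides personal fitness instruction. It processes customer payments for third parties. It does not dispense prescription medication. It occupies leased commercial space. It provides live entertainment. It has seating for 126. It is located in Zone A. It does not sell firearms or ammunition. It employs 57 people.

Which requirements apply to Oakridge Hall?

[R1] provides personal fitness instruction; processes customer payments for third parties → Trade Certificate required.
[R2] provides live entertainment → General Business Certificate required.
[R3] is located in Zone A → Zone A Authorization required.
[R4] occupies leased commercial space (not: is a home-based business); is located in Zone A → Regulatory Permit not required.
[R5] does not sell firearms or ammunition; processes customer payments for third parties → Commercial Certificate not required.
[R6] is located in Zone A → exempt from Trade Certificate.
[R7] provides live entertainment; seating 126 ≤ 196 → Compliance Certificate required.
[R8] occupies leased commercial space; does not dispense prescription medication; employees 57 ≤ 59 → Regulatory Certificate not required.
[R9] provides live entertainment; does not sell firearms or ammunition → Regulatory Authorization not required.

Compliance Certificate, General Business Certificate, Zone A Authorization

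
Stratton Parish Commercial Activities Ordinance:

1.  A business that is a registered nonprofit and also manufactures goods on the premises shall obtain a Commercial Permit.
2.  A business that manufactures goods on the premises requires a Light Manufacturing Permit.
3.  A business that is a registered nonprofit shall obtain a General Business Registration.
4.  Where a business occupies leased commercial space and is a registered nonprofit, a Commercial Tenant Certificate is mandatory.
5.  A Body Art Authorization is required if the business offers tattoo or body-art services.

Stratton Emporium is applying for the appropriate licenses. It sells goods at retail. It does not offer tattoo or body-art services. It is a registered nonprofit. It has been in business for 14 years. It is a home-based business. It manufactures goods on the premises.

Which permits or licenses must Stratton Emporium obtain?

1. is a registered nonprofit; manufactures goods on the premises → Commercial Permit required.
2. manufactures goods on the premises → Light Manufacturing Permit required.
3. is a registered nonprofit → General Business Registration required.
4. is a home-based business (not: occupies leased commercial space); is a registered nonprofit → Commercial Tenant Certificate not required.
5. does not offer tattoo or body-art services → Body Art Authorization not required.

Commercial Permit, General Business Registration, Light Manufacturing Permit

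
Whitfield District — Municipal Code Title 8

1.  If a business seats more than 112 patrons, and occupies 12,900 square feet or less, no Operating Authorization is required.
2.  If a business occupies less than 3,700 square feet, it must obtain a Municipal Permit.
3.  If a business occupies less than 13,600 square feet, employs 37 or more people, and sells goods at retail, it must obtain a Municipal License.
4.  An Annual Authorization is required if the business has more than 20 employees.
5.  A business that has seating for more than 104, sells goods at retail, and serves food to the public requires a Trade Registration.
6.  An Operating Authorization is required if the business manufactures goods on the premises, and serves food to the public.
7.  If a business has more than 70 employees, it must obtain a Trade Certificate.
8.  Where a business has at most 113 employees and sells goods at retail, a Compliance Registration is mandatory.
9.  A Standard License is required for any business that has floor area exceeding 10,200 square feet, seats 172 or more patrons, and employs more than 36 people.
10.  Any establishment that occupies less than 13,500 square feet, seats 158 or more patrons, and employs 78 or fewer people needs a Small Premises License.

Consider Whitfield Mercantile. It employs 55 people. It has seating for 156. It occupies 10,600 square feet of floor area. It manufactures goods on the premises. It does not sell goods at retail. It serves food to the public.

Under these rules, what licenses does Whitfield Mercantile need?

Annual Authorization

1. seating 156 > 112; floor area 10,600 square feet ≤ 12,900 square feet → exempt from Operating Authorization.
2. floor area 10,600 square feet ≥ 3,700 square feet → Municipal Permit not required.
3. floor area 10,600 square feet < 13,600 square feet; employees 55 ≥ 37; does not sell goods at retail → Municipal License not required.
4. employees 55 > 20 → Annual Authorization required.
5. seating 156 > 104; does not sell goods at retail; serves food to the public → Trade Registration not required.
6. manufactures goods on the premises; serves food to the public → Operating Authorization required.
7. employees 55 ≤ 70 → Trade Certificate not required.
8. employees 55 ≤ 113; does not sell goods at retail → Compliance Registration not required.
9. floor area 10,600 square feet > 10,200 square feet; seating 156 < 172; employees 55 > 36 → Standard License not required.
10. floor area 10,600 square feet < 13,500 square feet; seating 156 < 158; employees 55 ≤ 78 → Small Premises License not required.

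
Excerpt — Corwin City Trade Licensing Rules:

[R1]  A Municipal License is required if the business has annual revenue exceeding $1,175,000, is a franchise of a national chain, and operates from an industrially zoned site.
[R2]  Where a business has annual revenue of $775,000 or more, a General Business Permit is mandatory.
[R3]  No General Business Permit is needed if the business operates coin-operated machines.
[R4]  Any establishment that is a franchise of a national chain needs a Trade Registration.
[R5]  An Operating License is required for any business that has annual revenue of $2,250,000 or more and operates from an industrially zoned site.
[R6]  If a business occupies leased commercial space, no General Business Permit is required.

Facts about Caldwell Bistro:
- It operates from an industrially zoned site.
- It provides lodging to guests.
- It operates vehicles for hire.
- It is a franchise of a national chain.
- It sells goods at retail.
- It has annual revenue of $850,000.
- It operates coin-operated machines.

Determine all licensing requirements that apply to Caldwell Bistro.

Trade Registration

[R1] revenue $850,000 ≤ $1,175,000; is a franchise of a national chain; operates from an industrially zoned site → Municipal License not required.
[R2] revenue $850,000 ≥ $775,000 → General Business Permit required.
[R3] operates coin-operated machines → exempt from General Business Permit.
[R4] is a franchise of a national chain → Trade Registration required.
[R5] revenue $850,000 < $2,250,000; operates from an industrially zoned site → Operating License not required.
[R6] operates from an industrially zoned site (not: occupies leased commercial space) → General Business Permit exemption does not apply.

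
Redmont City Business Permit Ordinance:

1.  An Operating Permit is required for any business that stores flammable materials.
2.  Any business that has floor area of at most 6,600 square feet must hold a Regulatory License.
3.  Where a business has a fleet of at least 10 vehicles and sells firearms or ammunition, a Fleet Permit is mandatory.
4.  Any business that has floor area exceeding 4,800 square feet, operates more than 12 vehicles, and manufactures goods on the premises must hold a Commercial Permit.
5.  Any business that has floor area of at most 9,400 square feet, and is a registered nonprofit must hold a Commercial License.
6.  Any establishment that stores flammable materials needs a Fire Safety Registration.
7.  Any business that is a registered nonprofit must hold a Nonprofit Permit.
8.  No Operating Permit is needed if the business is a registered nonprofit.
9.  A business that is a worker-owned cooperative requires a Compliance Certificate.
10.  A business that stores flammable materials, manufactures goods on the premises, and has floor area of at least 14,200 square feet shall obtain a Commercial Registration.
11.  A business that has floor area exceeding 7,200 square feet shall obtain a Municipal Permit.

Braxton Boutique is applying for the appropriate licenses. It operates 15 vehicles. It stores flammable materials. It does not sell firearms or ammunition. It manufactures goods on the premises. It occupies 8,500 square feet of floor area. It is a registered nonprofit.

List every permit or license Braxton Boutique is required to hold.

Commercial License, Commercial Permit, Fire Safety Registration, Municipal Permit, Nonprofit Permit

1. stores flammable materials → Operating Permit required.
2. floor area 8,500 square feet > 6,600 square feet → Regulatory License not required.
3. vehicles 15 ≥ 10; does not sell firearms or ammunition → Fleet Permit not required.
4. floor area 8,500 square feet > 4,800 square feet; vehicles 15 > 12; manufactures goods on the premises → Commercial Permit required.
5. floor area 8,500 square feet ≤ 9,400 square feet; is a registered nonprofit → Commercial License required.
6. stores flammable materials → Fire Safety Registration required.
7. is a registered nonprofit → Nonprofit Permit required.
8. is a registered nonprofit → exempt from Operating Permit.
9. is a registered nonprofit (not: is a worker-owned cooperative) → Compliance Certificate not required.
10. stores flammable materials; manufactures goods on the premises; floor area 8,500 square feet < 14,200 square feet → Commercial Registration not required.
11. floor area 8,500 square feet > 7,200 square feet → Municipal Permit required.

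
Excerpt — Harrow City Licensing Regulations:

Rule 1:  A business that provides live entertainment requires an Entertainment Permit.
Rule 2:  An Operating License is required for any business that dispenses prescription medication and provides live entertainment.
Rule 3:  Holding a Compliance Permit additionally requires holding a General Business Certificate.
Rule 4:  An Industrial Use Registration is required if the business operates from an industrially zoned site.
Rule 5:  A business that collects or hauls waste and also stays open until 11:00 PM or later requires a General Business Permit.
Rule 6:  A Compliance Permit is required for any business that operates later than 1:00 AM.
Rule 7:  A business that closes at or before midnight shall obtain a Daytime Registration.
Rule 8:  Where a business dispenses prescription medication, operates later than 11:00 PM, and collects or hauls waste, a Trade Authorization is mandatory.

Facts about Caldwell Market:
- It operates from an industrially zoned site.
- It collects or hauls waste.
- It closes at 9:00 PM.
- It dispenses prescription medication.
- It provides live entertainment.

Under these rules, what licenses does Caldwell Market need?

Rule 1: provides live entertainment → Entertainment Permit required.
Rule 2: dispenses prescription medication; provides live entertainment → Operating License required.
Rule 3: Compliance Permit is not required → no effect.
Rule 4: operates from an industrially zoned site → Industrial Use Registration required.
Rule 5: collects or hauls waste; closes 9:00 PM, at/before 11:00 PM → General Business Permit not required.
Rule 6: closes 9:00 PM, at/before 1:00 AM → Compliance Permit not required.
Rule 7: closes 9:00 PM, at/before midnight → Daytime Registration required.
Rule 8: dispenses prescription medication; closes 9:00 PM, at/before 11:00 PM; collects or hauls waste → Trade Authorization not required.

Daytime Registration, Entertainment Permit, Industrial Use Registration, Operating License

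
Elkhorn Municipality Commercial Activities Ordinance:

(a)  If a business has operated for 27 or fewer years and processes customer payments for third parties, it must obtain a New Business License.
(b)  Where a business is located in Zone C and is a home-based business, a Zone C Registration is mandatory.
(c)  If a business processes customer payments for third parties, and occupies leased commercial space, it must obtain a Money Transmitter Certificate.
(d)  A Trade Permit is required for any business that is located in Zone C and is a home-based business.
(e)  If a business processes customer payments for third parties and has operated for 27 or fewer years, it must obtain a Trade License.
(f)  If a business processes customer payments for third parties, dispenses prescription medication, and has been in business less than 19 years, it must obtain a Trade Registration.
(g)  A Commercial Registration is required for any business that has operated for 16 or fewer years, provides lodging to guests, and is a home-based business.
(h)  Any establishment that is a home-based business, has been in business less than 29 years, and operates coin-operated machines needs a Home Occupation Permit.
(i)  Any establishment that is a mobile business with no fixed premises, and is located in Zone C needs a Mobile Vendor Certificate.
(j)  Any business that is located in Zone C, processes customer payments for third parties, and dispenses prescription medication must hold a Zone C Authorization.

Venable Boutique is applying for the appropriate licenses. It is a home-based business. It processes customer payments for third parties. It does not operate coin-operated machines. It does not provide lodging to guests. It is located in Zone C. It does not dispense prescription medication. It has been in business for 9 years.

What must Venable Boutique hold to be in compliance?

New Business License, Trade License, Trade Permit, Zone C Registration

(a) years in business 9 ≤ 27; processes customer payments for third parties → New Business License required.
(b) is located in Zone C; is a home-based business → Zone C Registration required.
(c) processes customer payments for third parties; is a home-based business (not: occupies leased commercial space) → Money Transmitter Certificate not required.
(d) is located in Zone C; is a home-based business → Trade Permit required.
(e) processes customer payments for third parties; years in business 9 ≤ 27 → Trade License required.
(f) processes customer payments for third parties; does not dispense prescription medication; years in business 9 < 19 → Trade Registration not required.
(g) years in business 9 ≤ 16; does not provide lodging to guests; is a home-based business → Commercial Registration not required.
(h) is a home-based business; years in business 9 < 29; does not operate coin-operated machines → Home Occupation Permit not required.
(i) is a home-based business (not: is a mobile business with no fixed premises); is located in Zone C → Mobile Vendor Certificate not required.
(j) is located in Zone C; processes customer payments for third parties; does not dispense prescription medication → Zone C Authorization not required.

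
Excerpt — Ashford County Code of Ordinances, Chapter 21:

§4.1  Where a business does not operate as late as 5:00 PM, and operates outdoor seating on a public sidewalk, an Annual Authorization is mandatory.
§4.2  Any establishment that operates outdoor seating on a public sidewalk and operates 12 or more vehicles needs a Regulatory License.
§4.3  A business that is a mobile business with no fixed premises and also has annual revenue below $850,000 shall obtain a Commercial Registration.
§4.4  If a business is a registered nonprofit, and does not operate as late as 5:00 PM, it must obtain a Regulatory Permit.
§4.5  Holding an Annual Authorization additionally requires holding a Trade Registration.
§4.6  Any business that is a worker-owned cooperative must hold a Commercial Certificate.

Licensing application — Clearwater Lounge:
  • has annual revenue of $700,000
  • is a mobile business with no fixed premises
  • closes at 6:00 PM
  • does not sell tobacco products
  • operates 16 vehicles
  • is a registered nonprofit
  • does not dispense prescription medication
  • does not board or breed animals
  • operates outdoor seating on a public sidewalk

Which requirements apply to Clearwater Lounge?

Commercial Registration, Regulatory License

§4.1 closes 6:00 PM, after 5:00 PM; operates outdoor seating on a public sidewalk → Annual Authorization not required.
§4.2 operates outdoor seating on a public sidewalk; vehicles 16 ≥ 12 → Regulatory License required.
§4.3 is a mobile business with no fixed premises; revenue $700,000 < $850,000 → Commercial Registration required.
§4.4 is a registered nonprofit; closes 6:00 PM, after 5:00 PM → Regulatory Permit not required.
§4.5 Annual Authorization is not required → no effect.
§4.6 is a registered nonprofit (not: is a worker-owned cooperative) → Commercial Certificate not required.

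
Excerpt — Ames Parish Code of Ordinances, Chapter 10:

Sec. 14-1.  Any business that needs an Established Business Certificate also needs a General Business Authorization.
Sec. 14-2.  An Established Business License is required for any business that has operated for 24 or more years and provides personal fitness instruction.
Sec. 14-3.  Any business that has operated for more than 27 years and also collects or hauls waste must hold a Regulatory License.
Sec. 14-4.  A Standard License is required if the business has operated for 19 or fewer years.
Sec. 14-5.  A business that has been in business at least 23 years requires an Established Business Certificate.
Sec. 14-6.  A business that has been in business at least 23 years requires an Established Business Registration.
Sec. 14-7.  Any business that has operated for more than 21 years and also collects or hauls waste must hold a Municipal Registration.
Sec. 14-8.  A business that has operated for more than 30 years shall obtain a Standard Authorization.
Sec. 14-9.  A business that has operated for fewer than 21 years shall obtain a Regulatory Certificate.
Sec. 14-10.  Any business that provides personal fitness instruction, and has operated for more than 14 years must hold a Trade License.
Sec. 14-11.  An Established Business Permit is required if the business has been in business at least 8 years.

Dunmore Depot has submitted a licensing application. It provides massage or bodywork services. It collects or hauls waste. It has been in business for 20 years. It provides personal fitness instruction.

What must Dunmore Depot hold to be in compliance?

Sec. 14-1. Established Business Certificate is not required → no effect.
Sec. 14-2. years in business 20 < 24; provides personal fitness instruction → Established Business License not required.
Sec. 14-3. years in business 20 ≤ 27; collects or hauls waste → Regulatory License not required.
Sec. 14-4. years in business 20 > 19 → Standard License not required.
Sec. 14-5. years in business 20 < 23 → Established Business Certificate not required.
Sec. 14-6. years in business 20 < 23 → Established Business Registration not required.
Sec. 14-7. years in business 20 ≤ 21; collects or hauls waste → Municipal Registration not required.
Sec. 14-8. years in business 20 ≤ 30 → Standard Authorization not required.
Sec. 14-9. years in business 20 < 21 → Regulatory Certificate required.
Sec. 14-10. provides personal fitness instruction; years in business 20 > 14 → Trade License required.
Sec. 14-11. years in business 20 ≥ 8 → Established Business Permit required.

Established Business Permit, Regulatory Certificate, Trade License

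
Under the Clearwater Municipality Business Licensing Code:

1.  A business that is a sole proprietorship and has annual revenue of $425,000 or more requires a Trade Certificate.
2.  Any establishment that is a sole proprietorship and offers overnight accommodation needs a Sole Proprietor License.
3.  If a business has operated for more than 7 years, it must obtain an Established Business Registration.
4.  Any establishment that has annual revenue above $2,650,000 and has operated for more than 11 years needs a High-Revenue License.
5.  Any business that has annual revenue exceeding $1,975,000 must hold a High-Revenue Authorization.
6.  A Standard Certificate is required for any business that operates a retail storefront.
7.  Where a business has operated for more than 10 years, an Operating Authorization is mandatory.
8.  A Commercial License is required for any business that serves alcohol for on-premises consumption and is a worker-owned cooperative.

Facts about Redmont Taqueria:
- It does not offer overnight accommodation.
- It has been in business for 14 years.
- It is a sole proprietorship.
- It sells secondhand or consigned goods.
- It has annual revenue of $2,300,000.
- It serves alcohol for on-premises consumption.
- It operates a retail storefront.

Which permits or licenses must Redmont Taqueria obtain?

Established Business Registration, High-Revenue Authorization, Operating Authorization, Standard Certificate, Trade Certificate

1. is a sole proprietorship; revenue $2,300,000 ≥ $425,000 → Trade Certificate required.
2. is a sole proprietorship; does not offer overnight accommodation → Sole Proprietor License not required.
3. years in business 14 > 7 → Established Business Registration required.
4. revenue $2,300,000 ≤ $2,650,000; years in business 14 > 11 → High-Revenue License not required.
5. revenue $2,300,000 > $1,975,000 → High-Revenue Authorization required.
6. operates a retail storefront → Standard Certificate required.
7. years in business 14 > 10 → Operating Authorization required.
8. serves alcohol for on-premises consumption; is a sole proprietorship (not: is a worker-owned cooperative) → Commercial License not required.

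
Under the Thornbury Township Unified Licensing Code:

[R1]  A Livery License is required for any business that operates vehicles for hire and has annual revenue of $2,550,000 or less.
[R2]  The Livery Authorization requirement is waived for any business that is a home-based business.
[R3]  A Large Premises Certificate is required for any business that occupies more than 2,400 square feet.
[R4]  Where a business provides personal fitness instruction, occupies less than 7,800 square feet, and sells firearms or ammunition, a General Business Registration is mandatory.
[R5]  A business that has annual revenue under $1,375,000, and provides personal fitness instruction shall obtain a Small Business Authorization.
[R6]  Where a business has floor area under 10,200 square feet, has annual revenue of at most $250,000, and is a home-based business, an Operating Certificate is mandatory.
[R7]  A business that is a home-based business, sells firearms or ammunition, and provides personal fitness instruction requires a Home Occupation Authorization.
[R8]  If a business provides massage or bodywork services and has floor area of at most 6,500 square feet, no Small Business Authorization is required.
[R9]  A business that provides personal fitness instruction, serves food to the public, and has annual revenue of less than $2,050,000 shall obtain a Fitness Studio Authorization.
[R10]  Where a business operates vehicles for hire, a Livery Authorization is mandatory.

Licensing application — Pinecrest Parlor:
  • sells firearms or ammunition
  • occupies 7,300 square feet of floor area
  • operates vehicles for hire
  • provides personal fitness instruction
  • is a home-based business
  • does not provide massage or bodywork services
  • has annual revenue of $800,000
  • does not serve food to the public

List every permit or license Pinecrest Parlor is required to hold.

General Business Registration, Home Occupation Authorization, Large Premises Certificate, Livery License, Small Business Authorization

[R1] operates vehicles for hire; revenue $800,000 ≤ $2,550,000 → Livery License required.
[R2] is a home-based business → exempt from Livery Authorization.
[R3] floor area 7,300 square feet > 2,400 square feet → Large Premises Certificate required.
[R4] provides personal fitness instruction; floor area 7,300 square feet < 7,800 square feet; sells firearms or ammunition → General Business Registration required.
[R5] revenue $800,000 < $1,375,000; provides personal fitness instruction → Small Business Authorization required.
[R6] floor area 7,300 square feet < 10,200 square feet; revenue $800,000 > $250,000; is a home-based business → Operating Certificate not required.
[R7] is a home-based business; sells firearms or ammunition; provides personal fitness instruction → Home Occupation Authorization required.
[R8] does not provide massage or bodywork services; floor area 7,300 square feet > 6,500 square feet → Small Business Authorization exemption does not apply.
[R9] provides personal fitness instruction; does not serve food to the public; revenue $800,000 < $2,050,000 → Fitness Studio Authorization not required.
[R10] operates vehicles for hire → Livery Authorization required.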